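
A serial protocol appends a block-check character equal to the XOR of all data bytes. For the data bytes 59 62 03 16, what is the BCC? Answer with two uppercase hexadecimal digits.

XOR the bytes together:
  start with 0x59
  0x59 ⊕ 0x62 = 0x3B
  0x3B ⊕ 0x03 = 0x38
  0x38 ⊕ 0x16 = 0x2E

2E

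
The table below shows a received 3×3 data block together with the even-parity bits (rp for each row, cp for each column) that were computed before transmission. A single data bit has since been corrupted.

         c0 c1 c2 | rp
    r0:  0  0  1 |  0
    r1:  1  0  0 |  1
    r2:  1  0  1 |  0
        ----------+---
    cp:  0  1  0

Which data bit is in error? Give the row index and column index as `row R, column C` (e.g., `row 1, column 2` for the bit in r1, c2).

Recompute each row's even parity and compare to rp:
  r0: data parity 1, sent rp 0 → mismatch
  r1: data parity 1, sent rp 1 → ok
  r2: data parity 0, sent rp 0 → ok
Recompute each column's even parity and compare to cp:
  c0: data parity 0, sent cp 0 → ok
  c1: data parity 0, sent cp 1 → mismatch
  c2: data parity 0, sent cp 0 → ok
Exactly one row (r0) and one column (c1) fail → the flipped bit is at their intersection.

row 0, column 1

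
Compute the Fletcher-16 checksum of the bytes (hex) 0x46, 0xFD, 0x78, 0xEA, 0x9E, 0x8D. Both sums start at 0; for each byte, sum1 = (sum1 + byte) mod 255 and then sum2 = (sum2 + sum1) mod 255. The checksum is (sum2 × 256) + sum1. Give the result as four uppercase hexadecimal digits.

Running sums (mod 255):
  after byte 0 (0x46): sum1=70, sum2=70
  after byte 1 (0xFD): sum1=68, sum2=138
  after byte 2 (0x78): sum1=188, sum2=71
  after byte 3 (0xEA): sum1=167, sum2=238
  after byte 4 (0x9E): sum1=70, sum2=53
  after byte 5 (0x8D): sum1=211, sum2=9
Checksum = sum2·256 + sum1 = 9·256 + 211 = 2515 = 0x09D3.

09D3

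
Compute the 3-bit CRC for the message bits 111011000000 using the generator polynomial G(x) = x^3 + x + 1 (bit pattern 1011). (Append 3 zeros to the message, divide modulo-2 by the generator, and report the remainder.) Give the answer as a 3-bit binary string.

100

Append 3 zeros: 111011000000000. Divide by 1011 (XOR where the leading bit is 1):
  pos 0: 1110 XOR 1011 = 0101
  pos 1: 1011 XOR 1011 = 0000
  pos 5: 1000 XOR 1011 = 0011
  pos 7: 1100 XOR 1011 = 0111
  pos 8: 1110 XOR 1011 = 0101
  pos 9: 1010 XOR 1011 = 0001
Remainder (last 3 bits) = 100. This is the CRC / FCS.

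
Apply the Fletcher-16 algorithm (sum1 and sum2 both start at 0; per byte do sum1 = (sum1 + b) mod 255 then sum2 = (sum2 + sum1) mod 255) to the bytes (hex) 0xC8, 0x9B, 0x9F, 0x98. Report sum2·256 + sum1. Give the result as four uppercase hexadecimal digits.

Running sums (mod 255):
  after byte 0 (0xC8): sum1=200, sum2=200
  after byte 1 (0x9B): sum1=100, sum2=45
  after byte 2 (0x9F): sum1=4, sum2=49
  after byte 3 (0x98): sum1=156, sum2=205
Checksum = sum2·256 + sum1 = 205·256 + 156 = 52636 = 0xCD9C.

CD9C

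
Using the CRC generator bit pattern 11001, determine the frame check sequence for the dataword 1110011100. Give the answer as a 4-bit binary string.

1110

Append 4 zeros: 11100111000000. Divide by 11001 (XOR where the leading bit is 1):
  pos 0: 11100 XOR 11001 = 00101
  pos 2: 10111 XOR 11001 = 01110
  pos 3: 11101 XOR 11001 = 00100
  pos 5: 10000 XOR 11001 = 01001
  pos 6: 10010 XOR 11001 = 01011
  pos 7: 10110 XOR 11001 = 01111
  pos 8: 11110 XOR 11001 = 00111
Remainder (last 4 bits) = 1110. This is the CRC / FCS.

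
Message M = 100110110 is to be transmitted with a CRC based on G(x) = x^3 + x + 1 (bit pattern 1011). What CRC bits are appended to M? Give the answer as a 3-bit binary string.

Append 3 zeros: 100110110000. Divide by 1011 (XOR where the leading bit is 1):
  pos 0: 1001 XOR 1011 = 0010
  pos 2: 1010 XOR 1011 = 0001
  pos 5: 1110 XOR 1011 = 0101
  pos 6: 1010 XOR 1011 = 0001
Remainder (last 3 bits) = 100. This is the CRC / FCS.

100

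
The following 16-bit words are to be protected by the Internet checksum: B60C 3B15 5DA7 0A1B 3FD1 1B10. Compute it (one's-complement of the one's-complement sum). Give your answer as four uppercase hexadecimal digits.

One's-complement addition (fold any carry out of bit 15 back into bit 0):
  0xB60C + 0x3B15 = 0x0F121
  0xF121 + 0x5DA7 = 0x14EC8 → wrap carry → 0x4EC9
  0x4EC9 + 0x0A1B = 0x058E4
  0x58E4 + 0x3FD1 = 0x098B5
  0x98B5 + 0x1B10 = 0x0B3C5
One's-complement sum = 0xB3C5.
Checksum = ~0xB3C5 & 0xFFFF = 0x4C3A.

4C3A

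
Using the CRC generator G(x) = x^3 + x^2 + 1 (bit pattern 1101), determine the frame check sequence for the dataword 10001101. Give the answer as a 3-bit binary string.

101

Append 3 zeros: 10001101000. Divide by 1101 (XOR where the leading bit is 1):
  pos 0: 1000 XOR 1101 = 0101
  pos 1: 1011 XOR 1101 = 0110
  pos 2: 1101 XOR 1101 = 0000
  pos 7: 1000 XOR 1101 = 0101
Remainder (last 3 bits) = 101. This is the CRC / FCS.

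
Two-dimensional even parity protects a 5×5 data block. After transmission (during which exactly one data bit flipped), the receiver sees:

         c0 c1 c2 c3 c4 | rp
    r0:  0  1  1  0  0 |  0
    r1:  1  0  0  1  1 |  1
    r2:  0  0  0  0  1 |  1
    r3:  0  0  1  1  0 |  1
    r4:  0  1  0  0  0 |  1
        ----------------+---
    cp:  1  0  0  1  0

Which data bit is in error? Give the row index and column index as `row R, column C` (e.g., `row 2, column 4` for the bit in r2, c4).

Recompute each row's even parity and compare to rp:
  r0: data parity 0, sent rp 0 → ok
  r1: data parity 1, sent rp 1 → ok
  r2: data parity 1, sent rp 1 → ok
  r3: data parity 0, sent rp 1 → mismatch
  r4: data parity 1, sent rp 1 → ok
Recompute each column's even parity and compare to cp:
  c0: data parity 1, sent cp 1 → ok
  c1: data parity 0, sent cp 0 → ok
  c2: data parity 0, sent cp 0 → ok
  c3: data parity 0, sent cp 1 → mismatch
  c4: data parity 0, sent cp 0 → ok
Exactly one row (r3) and one column (c3) fail → the flipped bit is at their intersection.

row 3, column 3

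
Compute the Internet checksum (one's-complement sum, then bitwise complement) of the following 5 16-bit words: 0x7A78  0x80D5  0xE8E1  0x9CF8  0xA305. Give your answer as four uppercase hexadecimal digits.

One's-complement addition (fold any carry out of bit 15 back into bit 0):
  0x7A78 + 0x80D5 = 0x0FB4D
  0xFB4D + 0xE8E1 = 0x1E42E → wrap carry → 0xE42F
  0xE42F + 0x9CF8 = 0x18127 → wrap carry → 0x8128
  0x8128 + 0xA305 = 0x1242D → wrap carry → 0x242E
One's-complement sum = 0x242E.
Checksum = ~0x242E & 0xFFFF = 0xDBD1.

DBD1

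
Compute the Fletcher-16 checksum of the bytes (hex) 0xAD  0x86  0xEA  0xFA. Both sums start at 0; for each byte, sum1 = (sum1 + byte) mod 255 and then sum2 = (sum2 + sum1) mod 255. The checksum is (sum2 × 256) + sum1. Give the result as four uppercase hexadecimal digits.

Running sums (mod 255):
  after byte 0 (0xAD): sum1=173, sum2=173
  after byte 1 (0x86): sum1=52, sum2=225
  after byte 2 (0xEA): sum1=31, sum2=1
  after byte 3 (0xFA): sum1=26, sum2=27
Checksum = sum2·256 + sum1 = 27·256 + 26 = 6938 = 0x1B1A.

1B1A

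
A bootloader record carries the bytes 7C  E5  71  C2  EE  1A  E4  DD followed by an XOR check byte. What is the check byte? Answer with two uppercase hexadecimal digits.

E7

XOR the bytes together:
  start with 0x7C
  0x7C ⊕ 0xE5 = 0x99
  0x99 ⊕ 0x71 = 0xE8
  0xE8 ⊕ 0xC2 = 0x2A
  0x2A ⊕ 0xEE = 0xC4
  0xC4 ⊕ 0x1A = 0xDE
  0xDE ⊕ 0xE4 = 0x3A
  0x3A ⊕ 0xDD = 0xE7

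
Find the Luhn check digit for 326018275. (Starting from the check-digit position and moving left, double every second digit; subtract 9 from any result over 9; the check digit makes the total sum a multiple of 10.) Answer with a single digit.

Partial digits right→left: 5 7 2 8 1 0 6 2 3
Double every second digit counting from the check-digit position (so the 1st, 3rd, 5th, ... of the partial from the right).
  doubled (with −9 where >9): 1 4 2 3 6 → sum 16
  kept as-is: 7 8 0 2 → sum 17
Total = 16 + 17 = 33.
Check digit = (10 − (33 mod 10)) mod 10 = 7.

7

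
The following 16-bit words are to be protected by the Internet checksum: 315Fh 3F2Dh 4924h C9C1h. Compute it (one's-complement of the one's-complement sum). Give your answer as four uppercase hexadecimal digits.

One's-complement addition (fold any carry out of bit 15 back into bit 0):
  0x315F + 0x3F2D = 0x0708C
  0x708C + 0x4924 = 0x0B9B0
  0xB9B0 + 0xC9C1 = 0x18371 → wrap carry → 0x8372
One's-complement sum = 0x8372.
Checksum = ~0x8372 & 0xFFFF = 0x7C8D.

7C8D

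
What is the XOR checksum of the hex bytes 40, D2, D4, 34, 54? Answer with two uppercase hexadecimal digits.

XOR the bytes together:
  start with 0x40
  0x40 ⊕ 0xD2 = 0x92
  0x92 ⊕ 0xD4 = 0x46
  0x46 ⊕ 0x34 = 0x72
  0x72 ⊕ 0x54 = 0x26

26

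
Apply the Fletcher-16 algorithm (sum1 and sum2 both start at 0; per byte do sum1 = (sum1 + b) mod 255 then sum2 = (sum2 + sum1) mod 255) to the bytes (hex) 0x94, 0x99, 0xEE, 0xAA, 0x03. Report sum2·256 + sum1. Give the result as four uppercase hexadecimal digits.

Running sums (mod 255):
  after byte 0 (0x94): sum1=148, sum2=148
  after byte 1 (0x99): sum1=46, sum2=194
  after byte 2 (0xEE): sum1=29, sum2=223
  after byte 3 (0xAA): sum1=199, sum2=167
  after byte 4 (0x03): sum1=202, sum2=114
Checksum = sum2·256 + sum1 = 114·256 + 202 = 29386 = 0x72CA.

72CA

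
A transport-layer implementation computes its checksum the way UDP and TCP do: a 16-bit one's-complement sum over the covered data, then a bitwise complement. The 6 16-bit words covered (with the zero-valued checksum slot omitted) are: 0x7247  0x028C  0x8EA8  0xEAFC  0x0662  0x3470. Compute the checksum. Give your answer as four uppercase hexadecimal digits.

One's-complement addition (fold any carry out of bit 15 back into bit 0):
  0x7247 + 0x028C = 0x074D3
  0x74D3 + 0x8EA8 = 0x1037B → wrap carry → 0x037C
  0x037C + 0xEAFC = 0x0EE78
  0xEE78 + 0x0662 = 0x0F4DA
  0xF4DA + 0x3470 = 0x1294A → wrap carry → 0x294B
One's-complement sum = 0x294B.
Checksum = ~0x294B & 0xFFFF = 0xD6B4.

D6B4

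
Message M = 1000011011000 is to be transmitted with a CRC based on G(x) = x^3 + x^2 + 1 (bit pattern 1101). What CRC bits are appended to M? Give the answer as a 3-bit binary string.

100

Append 3 zeros: 1000011011000000. Divide by 1101 (XOR where the leading bit is 1):
  pos 0: 1000 XOR 1101 = 0101
  pos 1: 1010 XOR 1101 = 0111
  pos 2: 1111 XOR 1101 = 0010
  pos 4: 1010 XOR 1101 = 0111
  pos 5: 1111 XOR 1101 = 0010
  pos 7: 1010 XOR 1101 = 0111
  pos 8: 1110 XOR 1101 = 0011
  pos 10: 1100 XOR 1101 = 0001
Remainder (last 3 bits) = 100. This is the CRC / FCS.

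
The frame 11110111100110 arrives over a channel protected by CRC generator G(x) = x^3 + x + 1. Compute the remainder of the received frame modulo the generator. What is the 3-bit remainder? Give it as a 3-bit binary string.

000

Modulo-2 division of 11110111100110 by 1011:
  pos 0: 1111 XOR 1011 = 0100
  pos 1: 1000 XOR 1011 = 0011
  pos 3: 1111 XOR 1011 = 0100
  pos 4: 1001 XOR 1011 = 0010
  pos 6: 1010 XOR 1011 = 0001
  pos 9: 1011 XOR 1011 = 0000
Remainder = 000 (zero — the frame passes the CRC check).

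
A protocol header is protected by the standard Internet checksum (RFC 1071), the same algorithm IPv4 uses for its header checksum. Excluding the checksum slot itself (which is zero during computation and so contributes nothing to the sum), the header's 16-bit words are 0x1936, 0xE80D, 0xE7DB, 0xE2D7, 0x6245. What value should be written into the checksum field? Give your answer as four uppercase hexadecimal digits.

One's-complement addition (fold any carry out of bit 15 back into bit 0):
  0x1936 + 0xE80D = 0x10143 → wrap carry → 0x0144
  0x0144 + 0xE7DB = 0x0E91F
  0xE91F + 0xE2D7 = 0x1CBF6 → wrap carry → 0xCBF7
  0xCBF7 + 0x6245 = 0x12E3C → wrap carry → 0x2E3D
One's-complement sum = 0x2E3D.
Checksum = ~0x2E3D & 0xFFFF = 0xD1C2.

D1C2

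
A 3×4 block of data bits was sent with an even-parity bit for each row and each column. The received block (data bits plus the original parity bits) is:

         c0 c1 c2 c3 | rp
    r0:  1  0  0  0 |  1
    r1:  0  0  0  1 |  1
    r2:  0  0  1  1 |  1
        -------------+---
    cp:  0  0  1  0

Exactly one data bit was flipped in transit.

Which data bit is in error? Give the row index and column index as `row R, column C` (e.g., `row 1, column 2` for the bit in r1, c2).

row 2, column 0

Recompute each row's even parity and compare to rp:
  r0: data parity 1, sent rp 1 → ok
  r1: data parity 1, sent rp 1 → ok
  r2: data parity 0, sent rp 1 → mismatch
Recompute each column's even parity and compare to cp:
  c0: data parity 1, sent cp 0 → mismatch
  c1: data parity 0, sent cp 0 → ok
  c2: data parity 1, sent cp 1 → ok
  c3: data parity 0, sent cp 0 → ok
Exactly one row (r2) and one column (c0) fail → the flipped bit is at their intersection.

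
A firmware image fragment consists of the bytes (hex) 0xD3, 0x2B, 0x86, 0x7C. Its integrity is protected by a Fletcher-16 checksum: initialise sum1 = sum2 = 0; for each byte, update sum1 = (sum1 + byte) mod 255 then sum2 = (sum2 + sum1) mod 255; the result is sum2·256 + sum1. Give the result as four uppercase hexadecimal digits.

Running sums (mod 255):
  after byte 0 (0xD3): sum1=211, sum2=211
  after byte 1 (0x2B): sum1=254, sum2=210
  after byte 2 (0x86): sum1=133, sum2=88
  after byte 3 (0x7C): sum1=2, sum2=90
Checksum = sum2·256 + sum1 = 90·256 + 2 = 23042 = 0x5A02.

5A02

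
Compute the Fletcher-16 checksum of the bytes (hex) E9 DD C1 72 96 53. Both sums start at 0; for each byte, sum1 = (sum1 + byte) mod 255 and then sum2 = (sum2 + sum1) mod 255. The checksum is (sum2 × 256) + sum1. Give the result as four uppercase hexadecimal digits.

Running sums (mod 255):
  after byte 0 (E9): sum1=233, sum2=233
  after byte 1 (DD): sum1=199, sum2=177
  after byte 2 (C1): sum1=137, sum2=59
  after byte 3 (72): sum1=251, sum2=55
  after byte 4 (96): sum1=146, sum2=201
  after byte 5 (53): sum1=229, sum2=175
Checksum = sum2·256 + sum1 = 175·256 + 229 = 45029 = 0xAFE5.

AFE5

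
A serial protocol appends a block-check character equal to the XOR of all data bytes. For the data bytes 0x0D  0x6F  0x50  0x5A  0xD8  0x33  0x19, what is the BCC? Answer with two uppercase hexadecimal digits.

9A

XOR the bytes together:
  start with 0x0D
  0x0D ⊕ 0x6F = 0x62
  0x62 ⊕ 0x50 = 0x32
  0x32 ⊕ 0x5A = 0x68
  0x68 ⊕ 0xD8 = 0xB0
  0xB0 ⊕ 0x33 = 0x83
  0x83 ⊕ 0x19 = 0x9A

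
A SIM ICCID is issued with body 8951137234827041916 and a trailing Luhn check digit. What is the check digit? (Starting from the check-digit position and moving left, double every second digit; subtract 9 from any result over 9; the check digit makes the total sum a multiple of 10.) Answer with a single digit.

4

Partial digits right→left: 6 1 9 1 4 0 7 2 8 4 3 2 7 3 1 1 5 9 8
Double every second digit counting from the check-digit position (so the 1st, 3rd, 5th, ... of the partial from the right).
  doubled (with −9 where >9): 3 9 8 5 7 6 5 2 1 7 → sum 53
  kept as-is: 1 1 0 2 4 2 3 1 9 → sum 23
Total = 53 + 23 = 76.
Check digit = (10 − (76 mod 10)) mod 10 = 4.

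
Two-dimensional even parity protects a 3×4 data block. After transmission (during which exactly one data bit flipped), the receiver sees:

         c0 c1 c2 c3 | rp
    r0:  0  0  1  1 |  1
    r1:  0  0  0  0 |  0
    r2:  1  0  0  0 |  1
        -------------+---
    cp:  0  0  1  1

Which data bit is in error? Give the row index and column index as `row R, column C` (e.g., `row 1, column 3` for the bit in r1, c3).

Recompute each row's even parity and compare to rp:
  r0: data parity 0, sent rp 1 → mismatch
  r1: data parity 0, sent rp 0 → ok
  r2: data parity 1, sent rp 1 → ok
Recompute each column's even parity and compare to cp:
  c0: data parity 1, sent cp 0 → mismatch
  c1: data parity 0, sent cp 0 → ok
  c2: data parity 1, sent cp 1 → ok
  c3: data parity 1, sent cp 1 → ok
Exactly one row (r0) and one column (c0) fail → the flipped bit is at their intersection.

row 0, column 0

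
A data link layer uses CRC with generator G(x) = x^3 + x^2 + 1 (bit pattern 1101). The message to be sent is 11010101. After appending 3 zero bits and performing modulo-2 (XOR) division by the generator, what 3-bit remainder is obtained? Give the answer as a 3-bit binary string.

Append 3 zeros: 11010101000. Divide by 1101 (XOR where the leading bit is 1):
  pos 0: 1101 XOR 1101 = 0000
  pos 5: 1010 XOR 1101 = 0111
  pos 6: 1110 XOR 1101 = 0011
Remainder (last 3 bits) = 110. This is the CRC / FCS.

110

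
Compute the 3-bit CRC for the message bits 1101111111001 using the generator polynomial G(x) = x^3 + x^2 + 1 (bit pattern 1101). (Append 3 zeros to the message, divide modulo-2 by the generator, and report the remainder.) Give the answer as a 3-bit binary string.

Append 3 zeros: 1101111111001000. Divide by 1101 (XOR where the leading bit is 1):
  pos 0: 1101 XOR 1101 = 0000
  pos 4: 1111 XOR 1101 = 0010
  pos 6: 1011 XOR 1101 = 0110
  pos 7: 1100 XOR 1101 = 0001
  pos 10: 1010 XOR 1101 = 0111
  pos 11: 1110 XOR 1101 = 0011
Remainder (last 3 bits) = 110. This is the CRC / FCS.

110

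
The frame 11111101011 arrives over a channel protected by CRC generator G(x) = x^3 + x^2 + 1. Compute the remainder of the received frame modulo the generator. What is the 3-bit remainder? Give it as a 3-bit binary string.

001

Modulo-2 division of 11111101011 by 1101:
  pos 0: 1111 XOR 1101 = 0010
  pos 2: 1011 XOR 1101 = 0110
  pos 3: 1100 XOR 1101 = 0001
  pos 6: 1101 XOR 1101 = 0000
Remainder = 001 (nonzero — an error is detected).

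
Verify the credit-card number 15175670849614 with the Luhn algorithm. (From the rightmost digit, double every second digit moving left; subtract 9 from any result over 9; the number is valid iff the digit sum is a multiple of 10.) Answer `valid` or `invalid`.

From the right, keep odd positions and double even positions (subtract 9 from any doubled value over 9):
  doubled (positions 2,4,...): 2 9 7 5 1 2 2 → sum 28
  kept (positions 1,3,...): 4 6 4 0 6 7 5 → sum 32
Total = 60.
60 mod 10 = 0, so the number is valid.

valid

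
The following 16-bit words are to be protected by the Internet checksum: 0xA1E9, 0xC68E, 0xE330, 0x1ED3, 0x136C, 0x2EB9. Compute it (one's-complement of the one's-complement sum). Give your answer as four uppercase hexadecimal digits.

One's-complement addition (fold any carry out of bit 15 back into bit 0):
  0xA1E9 + 0xC68E = 0x16877 → wrap carry → 0x6878
  0x6878 + 0xE330 = 0x14BA8 → wrap carry → 0x4BA9
  0x4BA9 + 0x1ED3 = 0x06A7C
  0x6A7C + 0x136C = 0x07DE8
  0x7DE8 + 0x2EB9 = 0x0ACA1
One's-complement sum = 0xACA1.
Checksum = ~0xACA1 & 0xFFFF = 0x535E.

535E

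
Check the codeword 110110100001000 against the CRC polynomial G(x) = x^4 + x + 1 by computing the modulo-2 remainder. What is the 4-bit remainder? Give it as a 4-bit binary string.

0000

Modulo-2 division of 110110100001000 by 10011:
  pos 0: 11011 XOR 10011 = 01000
  pos 1: 10000 XOR 10011 = 00011
  pos 4: 11100 XOR 10011 = 01111
  pos 5: 11110 XOR 10011 = 01101
  pos 6: 11010 XOR 10011 = 01001
  pos 7: 10011 XOR 10011 = 00000
Remainder = 0000 (zero — the frame passes the CRC check).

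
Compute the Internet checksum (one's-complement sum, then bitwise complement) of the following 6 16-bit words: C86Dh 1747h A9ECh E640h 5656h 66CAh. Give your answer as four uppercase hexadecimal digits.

One's-complement addition (fold any carry out of bit 15 back into bit 0):
  0xC86D + 0x1747 = 0x0DFB4
  0xDFB4 + 0xA9EC = 0x189A0 → wrap carry → 0x89A1
  0x89A1 + 0xE640 = 0x16FE1 → wrap carry → 0x6FE2
  0x6FE2 + 0x5656 = 0x0C638
  0xC638 + 0x66CA = 0x12D02 → wrap carry → 0x2D03
One's-complement sum = 0x2D03.
Checksum = ~0x2D03 & 0xFFFF = 0xD2FC.

D2FC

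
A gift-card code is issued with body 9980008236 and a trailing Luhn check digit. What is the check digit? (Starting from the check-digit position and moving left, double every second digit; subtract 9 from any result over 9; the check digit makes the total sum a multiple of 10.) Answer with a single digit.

6

Partial digits right→left: 6 3 2 8 0 0 0 8 9 9
Double every second digit counting from the check-digit position (so the 1st, 3rd, 5th, ... of the partial from the right).
  doubled (with −9 where >9): 3 4 0 0 9 → sum 16
  kept as-is: 3 8 0 8 9 → sum 28
Total = 16 + 28 = 44.
Check digit = (10 − (44 mod 10)) mod 10 = 6.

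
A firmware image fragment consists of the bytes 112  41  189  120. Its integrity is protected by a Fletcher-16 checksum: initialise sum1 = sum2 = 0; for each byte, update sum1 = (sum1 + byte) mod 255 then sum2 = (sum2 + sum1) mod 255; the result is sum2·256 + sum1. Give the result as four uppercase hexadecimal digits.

31CF

Running sums (mod 255):
  after byte 0 (112): sum1=112, sum2=112
  after byte 1 (41): sum1=153, sum2=10
  after byte 2 (189): sum1=87, sum2=97
  after byte 3 (120): sum1=207, sum2=49
Checksum = sum2·256 + sum1 = 49·256 + 207 = 12751 = 0x31CF.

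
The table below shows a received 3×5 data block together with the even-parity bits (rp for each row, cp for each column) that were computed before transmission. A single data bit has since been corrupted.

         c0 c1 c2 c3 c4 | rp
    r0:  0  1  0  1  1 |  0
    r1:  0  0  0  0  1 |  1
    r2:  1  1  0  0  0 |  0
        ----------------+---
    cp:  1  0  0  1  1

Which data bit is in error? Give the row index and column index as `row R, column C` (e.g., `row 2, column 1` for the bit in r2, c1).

row 0, column 4

Recompute each row's even parity and compare to rp:
  r0: data parity 1, sent rp 0 → mismatch
  r1: data parity 1, sent rp 1 → ok
  r2: data parity 0, sent rp 0 → ok
Recompute each column's even parity and compare to cp:
  c0: data parity 1, sent cp 1 → ok
  c1: data parity 0, sent cp 0 → ok
  c2: data parity 0, sent cp 0 → ok
  c3: data parity 1, sent cp 1 → ok
  c4: data parity 0, sent cp 1 → mismatch
Exactly one row (r0) and one column (c4) fail → the flipped bit is at their intersection.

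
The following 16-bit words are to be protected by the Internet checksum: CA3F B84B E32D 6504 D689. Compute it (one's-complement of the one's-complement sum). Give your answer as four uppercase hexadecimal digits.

5EB8

One's-complement addition (fold any carry out of bit 15 back into bit 0):
  0xCA3F + 0xB84B = 0x1828A → wrap carry → 0x828B
  0x828B + 0xE32D = 0x165B8 → wrap carry → 0x65B9
  0x65B9 + 0x6504 = 0x0CABD
  0xCABD + 0xD689 = 0x1A146 → wrap carry → 0xA147
One's-complement sum = 0xA147.
Checksum = ~0xA147 & 0xFFFF = 0x5EB8.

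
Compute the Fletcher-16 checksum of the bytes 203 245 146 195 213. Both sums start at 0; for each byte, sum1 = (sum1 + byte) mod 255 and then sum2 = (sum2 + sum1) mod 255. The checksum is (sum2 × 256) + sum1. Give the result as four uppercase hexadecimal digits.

Running sums (mod 255):
  after byte 0 (203): sum1=203, sum2=203
  after byte 1 (245): sum1=193, sum2=141
  after byte 2 (146): sum1=84, sum2=225
  after byte 3 (195): sum1=24, sum2=249
  after byte 4 (213): sum1=237, sum2=231
Checksum = sum2·256 + sum1 = 231·256 + 237 = 59373 = 0xE7ED.

E7ED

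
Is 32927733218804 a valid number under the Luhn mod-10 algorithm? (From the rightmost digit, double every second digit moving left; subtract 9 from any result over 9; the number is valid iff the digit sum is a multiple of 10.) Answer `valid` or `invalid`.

From the right, keep odd positions and double even positions (subtract 9 from any doubled value over 9):
  doubled (positions 2,4,...): 0 7 4 6 5 9 6 → sum 37
  kept (positions 1,3,...): 4 8 1 3 7 2 2 → sum 27
Total = 64.
64 mod 10 = 4, so the number is invalid.

invalid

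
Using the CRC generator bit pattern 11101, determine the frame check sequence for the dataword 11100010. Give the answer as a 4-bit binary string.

Append 4 zeros: 111000100000. Divide by 11101 (XOR where the leading bit is 1):
  pos 0: 11100 XOR 11101 = 00001
  pos 4: 10100 XOR 11101 = 01001
  pos 5: 10010 XOR 11101 = 01111
  pos 6: 11110 XOR 11101 = 00011
Remainder (last 4 bits) = 0110. This is the CRC / FCS.

0110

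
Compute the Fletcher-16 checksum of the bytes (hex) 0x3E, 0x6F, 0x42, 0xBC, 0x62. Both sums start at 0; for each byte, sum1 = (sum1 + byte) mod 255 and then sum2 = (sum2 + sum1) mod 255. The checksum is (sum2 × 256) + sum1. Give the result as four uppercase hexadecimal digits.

Running sums (mod 255):
  after byte 0 (0x3E): sum1=62, sum2=62
  after byte 1 (0x6F): sum1=173, sum2=235
  after byte 2 (0x42): sum1=239, sum2=219
  after byte 3 (0xBC): sum1=172, sum2=136
  after byte 4 (0x62): sum1=15, sum2=151
Checksum = sum2·256 + sum1 = 151·256 + 15 = 38671 = 0x970F.

970F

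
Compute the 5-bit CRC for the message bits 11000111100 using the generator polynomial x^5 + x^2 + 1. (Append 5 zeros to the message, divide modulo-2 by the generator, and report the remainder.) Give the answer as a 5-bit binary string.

10000

Append 5 zeros: 1100011110000000. Divide by 100101 (XOR where the leading bit is 1):
  pos 0: 110001 XOR 100101 = 010100
  pos 1: 101001 XOR 100101 = 001100
  pos 3: 110011 XOR 100101 = 010110
  pos 4: 101100 XOR 100101 = 001001
  pos 6: 100100 XOR 100101 = 000001
Remainder (last 5 bits) = 10000. This is the CRC / FCS.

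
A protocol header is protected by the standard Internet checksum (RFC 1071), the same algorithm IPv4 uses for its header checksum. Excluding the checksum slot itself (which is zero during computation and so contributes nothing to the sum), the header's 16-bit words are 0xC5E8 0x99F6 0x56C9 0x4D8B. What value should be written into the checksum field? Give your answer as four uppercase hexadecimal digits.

FBCB

One's-complement addition (fold any carry out of bit 15 back into bit 0):
  0xC5E8 + 0x99F6 = 0x15FDE → wrap carry → 0x5FDF
  0x5FDF + 0x56C9 = 0x0B6A8
  0xB6A8 + 0x4D8B = 0x10433 → wrap carry → 0x0434
One's-complement sum = 0x0434.
Checksum = ~0x0434 & 0xFFFF = 0xFBCB.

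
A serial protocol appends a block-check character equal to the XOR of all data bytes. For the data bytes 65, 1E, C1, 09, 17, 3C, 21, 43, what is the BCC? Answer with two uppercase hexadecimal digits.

FA

XOR the bytes together:
  start with 0x65
  0x65 ⊕ 0x1E = 0x7B
  0x7B ⊕ 0xC1 = 0xBA
  0xBA ⊕ 0x09 = 0xB3
  0xB3 ⊕ 0x17 = 0xA4
  0xA4 ⊕ 0x3C = 0x98
  0x98 ⊕ 0x21 = 0xB9
  0xB9 ⊕ 0x43 = 0xFA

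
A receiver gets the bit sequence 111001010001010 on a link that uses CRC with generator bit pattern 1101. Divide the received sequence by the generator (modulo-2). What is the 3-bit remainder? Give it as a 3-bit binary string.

Modulo-2 division of 111001010001010 by 1101:
  pos 0: 1110 XOR 1101 = 0011
  pos 2: 1101 XOR 1101 = 0000
  pos 7: 1000 XOR 1101 = 0101
  pos 8: 1011 XOR 1101 = 0110
  pos 9: 1100 XOR 1101 = 0001
Remainder = 110 (nonzero — an error is detected).

110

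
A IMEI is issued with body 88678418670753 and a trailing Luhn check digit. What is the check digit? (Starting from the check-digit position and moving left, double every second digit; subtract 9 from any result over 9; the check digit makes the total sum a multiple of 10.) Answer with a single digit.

3

Partial digits right→left: 3 5 7 0 7 6 8 1 4 8 7 6 8 8
Double every second digit counting from the check-digit position (so the 1st, 3rd, 5th, ... of the partial from the right).
  doubled (with −9 where >9): 6 5 5 7 8 5 7 → sum 43
  kept as-is: 5 0 6 1 8 6 8 → sum 34
Total = 43 + 34 = 77.
Check digit = (10 − (77 mod 10)) mod 10 = 3.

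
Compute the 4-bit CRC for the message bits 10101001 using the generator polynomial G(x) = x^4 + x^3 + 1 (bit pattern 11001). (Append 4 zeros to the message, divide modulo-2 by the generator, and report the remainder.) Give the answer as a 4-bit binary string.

Append 4 zeros: 101010010000. Divide by 11001 (XOR where the leading bit is 1):
  pos 0: 10101 XOR 11001 = 01100
  pos 1: 11000 XOR 11001 = 00001
  pos 5: 10100 XOR 11001 = 01101
  pos 6: 11010 XOR 11001 = 00011
Remainder (last 4 bits) = 0110. This is the CRC / FCS.

0110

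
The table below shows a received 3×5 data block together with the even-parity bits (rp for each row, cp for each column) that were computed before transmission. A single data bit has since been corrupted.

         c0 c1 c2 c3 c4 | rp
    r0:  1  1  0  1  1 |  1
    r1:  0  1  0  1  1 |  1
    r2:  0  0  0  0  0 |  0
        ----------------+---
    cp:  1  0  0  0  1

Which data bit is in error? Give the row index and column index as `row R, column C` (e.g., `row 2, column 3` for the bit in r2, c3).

Recompute each row's even parity and compare to rp:
  r0: data parity 0, sent rp 1 → mismatch
  r1: data parity 1, sent rp 1 → ok
  r2: data parity 0, sent rp 0 → ok
Recompute each column's even parity and compare to cp:
  c0: data parity 1, sent cp 1 → ok
  c1: data parity 0, sent cp 0 → ok
  c2: data parity 0, sent cp 0 → ok
  c3: data parity 0, sent cp 0 → ok
  c4: data parity 0, sent cp 1 → mismatch
Exactly one row (r0) and one column (c4) fail → the flipped bit is at their intersection.

row 0, column 4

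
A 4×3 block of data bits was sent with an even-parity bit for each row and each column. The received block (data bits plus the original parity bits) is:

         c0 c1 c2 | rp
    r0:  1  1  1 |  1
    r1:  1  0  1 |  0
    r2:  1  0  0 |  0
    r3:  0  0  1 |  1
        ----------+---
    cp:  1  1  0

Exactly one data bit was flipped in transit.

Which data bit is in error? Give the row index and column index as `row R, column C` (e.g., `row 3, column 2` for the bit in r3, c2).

row 2, column 2

Recompute each row's even parity and compare to rp:
  r0: data parity 1, sent rp 1 → ok
  r1: data parity 0, sent rp 0 → ok
  r2: data parity 1, sent rp 0 → mismatch
  r3: data parity 1, sent rp 1 → ok
Recompute each column's even parity and compare to cp:
  c0: data parity 1, sent cp 1 → ok
  c1: data parity 1, sent cp 1 → ok
  c2: data parity 1, sent cp 0 → mismatch
Exactly one row (r2) and one column (c2) fail → the flipped bit is at their intersection.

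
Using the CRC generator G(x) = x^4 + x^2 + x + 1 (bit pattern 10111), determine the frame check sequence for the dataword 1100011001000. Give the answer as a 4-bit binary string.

1000

Append 4 zeros: 11000110010000000. Divide by 10111 (XOR where the leading bit is 1):
  pos 0: 11000 XOR 10111 = 01111
  pos 1: 11111 XOR 10111 = 01000
  pos 2: 10001 XOR 10111 = 00110
  pos 4: 11000 XOR 10111 = 01111
  pos 5: 11111 XOR 10111 = 01000
  pos 6: 10000 XOR 10111 = 00111
  pos 8: 11100 XOR 10111 = 01011
  pos 9: 10110 XOR 10111 = 00001
Remainder (last 4 bits) = 1000. This is the CRC / FCS.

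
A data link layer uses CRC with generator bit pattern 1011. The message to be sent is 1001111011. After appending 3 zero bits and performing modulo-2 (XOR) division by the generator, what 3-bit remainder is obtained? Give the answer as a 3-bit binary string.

000

Append 3 zeros: 1001111011000. Divide by 1011 (XOR where the leading bit is 1):
  pos 0: 1001 XOR 1011 = 0010
  pos 2: 1011 XOR 1011 = 0000
  pos 6: 1011 XOR 1011 = 0000
Remainder (last 3 bits) = 000. This is the CRC / FCS.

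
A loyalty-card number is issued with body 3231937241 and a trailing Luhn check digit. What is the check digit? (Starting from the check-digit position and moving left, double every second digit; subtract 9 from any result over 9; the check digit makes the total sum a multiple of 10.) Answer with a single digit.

6

Partial digits right→left: 1 4 2 7 3 9 1 3 2 3
Double every second digit counting from the check-digit position (so the 1st, 3rd, 5th, ... of the partial from the right).
  doubled (with −9 where >9): 2 4 6 2 4 → sum 18
  kept as-is: 4 7 9 3 3 → sum 26
Total = 18 + 26 = 44.
Check digit = (10 − (44 mod 10)) mod 10 = 6.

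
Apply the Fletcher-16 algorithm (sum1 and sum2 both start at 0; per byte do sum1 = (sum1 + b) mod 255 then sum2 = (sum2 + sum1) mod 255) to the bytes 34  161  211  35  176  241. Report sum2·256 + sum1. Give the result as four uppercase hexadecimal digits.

015D

Running sums (mod 255):
  after byte 0 (34): sum1=34, sum2=34
  after byte 1 (161): sum1=195, sum2=229
  after byte 2 (211): sum1=151, sum2=125
  after byte 3 (35): sum1=186, sum2=56
  after byte 4 (176): sum1=107, sum2=163
  after byte 5 (241): sum1=93, sum2=1
Checksum = sum2·256 + sum1 = 1·256 + 93 = 349 = 0x015D.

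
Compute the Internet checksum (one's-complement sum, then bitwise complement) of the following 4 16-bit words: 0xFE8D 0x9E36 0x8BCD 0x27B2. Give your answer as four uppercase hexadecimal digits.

AFBB

One's-complement addition (fold any carry out of bit 15 back into bit 0):
  0xFE8D + 0x9E36 = 0x19CC3 → wrap carry → 0x9CC4
  0x9CC4 + 0x8BCD = 0x12891 → wrap carry → 0x2892
  0x2892 + 0x27B2 = 0x05044
One's-complement sum = 0x5044.
Checksum = ~0x5044 & 0xFFFF = 0xAFBB.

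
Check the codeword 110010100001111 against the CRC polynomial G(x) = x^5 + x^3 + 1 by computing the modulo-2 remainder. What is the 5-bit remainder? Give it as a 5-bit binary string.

Modulo-2 division of 110010100001111 by 101001:
  pos 0: 110010 XOR 101001 = 011011
  pos 1: 110111 XOR 101001 = 011110
  pos 2: 111100 XOR 101001 = 010101
  pos 3: 101010 XOR 101001 = 000011
  pos 7: 110011 XOR 101001 = 011010
  pos 8: 110101 XOR 101001 = 011100
  pos 9: 111001 XOR 101001 = 010000
Remainder = 10000 (nonzero — an error is detected).

10000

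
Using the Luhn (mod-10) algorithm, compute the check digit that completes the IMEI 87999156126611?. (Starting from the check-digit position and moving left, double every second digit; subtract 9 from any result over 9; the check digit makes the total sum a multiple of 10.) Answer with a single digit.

3

Partial digits right→left: 1 1 6 6 2 1 6 5 1 9 9 9 7 8
Double every second digit counting from the check-digit position (so the 1st, 3rd, 5th, ... of the partial from the right).
  doubled (with −9 where >9): 2 3 4 3 2 9 5 → sum 28
  kept as-is: 1 6 1 5 9 9 8 → sum 39
Total = 28 + 39 = 67.
Check digit = (10 − (67 mod 10)) mod 10 = 3.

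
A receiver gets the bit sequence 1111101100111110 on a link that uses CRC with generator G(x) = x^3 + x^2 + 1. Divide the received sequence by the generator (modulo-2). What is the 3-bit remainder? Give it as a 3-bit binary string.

Modulo-2 division of 1111101100111110 by 1101:
  pos 0: 1111 XOR 1101 = 0010
  pos 2: 1010 XOR 1101 = 0111
  pos 3: 1111 XOR 1101 = 0010
  pos 5: 1010 XOR 1101 = 0111
  pos 6: 1110 XOR 1101 = 0011
  pos 8: 1111 XOR 1101 = 0010
  pos 10: 1011 XOR 1101 = 0110
  pos 11: 1101 XOR 1101 = 0000
Remainder = 000 (zero — the frame passes the CRC check).

000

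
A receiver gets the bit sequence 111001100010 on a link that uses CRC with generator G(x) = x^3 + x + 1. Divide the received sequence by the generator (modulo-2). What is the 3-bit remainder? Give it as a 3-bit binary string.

Modulo-2 division of 111001100010 by 1011:
  pos 0: 1110 XOR 1011 = 0101
  pos 1: 1010 XOR 1011 = 0001
  pos 4: 1110 XOR 1011 = 0101
  pos 5: 1010 XOR 1011 = 0001
  pos 8: 1010 XOR 1011 = 0001
Remainder = 001 (nonzero — an error is detected).

001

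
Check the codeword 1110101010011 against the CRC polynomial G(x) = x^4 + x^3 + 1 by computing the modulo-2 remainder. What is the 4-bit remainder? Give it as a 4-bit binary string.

Modulo-2 division of 1110101010011 by 11001:
  pos 0: 11101 XOR 11001 = 00100
  pos 2: 10001 XOR 11001 = 01000
  pos 3: 10000 XOR 11001 = 01001
  pos 4: 10011 XOR 11001 = 01010
  pos 5: 10100 XOR 11001 = 01101
  pos 6: 11010 XOR 11001 = 00011
Remainder = 1111 (nonzero — an error is detected).

1111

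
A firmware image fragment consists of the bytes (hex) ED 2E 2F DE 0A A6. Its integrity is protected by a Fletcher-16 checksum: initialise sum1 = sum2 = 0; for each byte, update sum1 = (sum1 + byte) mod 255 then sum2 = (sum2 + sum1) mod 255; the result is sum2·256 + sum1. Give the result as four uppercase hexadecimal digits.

8EDA

Running sums (mod 255):
  after byte 0 (ED): sum1=237, sum2=237
  after byte 1 (2E): sum1=28, sum2=10
  after byte 2 (2F): sum1=75, sum2=85
  after byte 3 (DE): sum1=42, sum2=127
  after byte 4 (0A): sum1=52, sum2=179
  after byte 5 (A6): sum1=218, sum2=142
Checksum = sum2·256 + sum1 = 142·256 + 218 = 36570 = 0x8EDA.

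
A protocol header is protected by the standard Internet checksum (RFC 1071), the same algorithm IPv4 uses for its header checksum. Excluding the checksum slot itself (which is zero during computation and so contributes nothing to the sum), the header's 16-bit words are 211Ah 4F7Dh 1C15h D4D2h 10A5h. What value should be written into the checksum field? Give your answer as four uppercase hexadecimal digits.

One's-complement addition (fold any carry out of bit 15 back into bit 0):
  0x211A + 0x4F7D = 0x07097
  0x7097 + 0x1C15 = 0x08CAC
  0x8CAC + 0xD4D2 = 0x1617E → wrap carry → 0x617F
  0x617F + 0x10A5 = 0x07224
One's-complement sum = 0x7224.
Checksum = ~0x7224 & 0xFFFF = 0x8DDB.

8DDB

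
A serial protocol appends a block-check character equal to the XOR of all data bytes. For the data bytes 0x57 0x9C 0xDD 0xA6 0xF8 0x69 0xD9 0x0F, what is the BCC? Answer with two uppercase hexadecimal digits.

F7

XOR the bytes together:
  start with 0x57
  0x57 ⊕ 0x9C = 0xCB
  0xCB ⊕ 0xDD = 0x16
  0x16 ⊕ 0xA6 = 0xB0
  0xB0 ⊕ 0xF8 = 0x48
  0x48 ⊕ 0x69 = 0x21
  0x21 ⊕ 0xD9 = 0xF8
  0xF8 ⊕ 0x0F = 0xF7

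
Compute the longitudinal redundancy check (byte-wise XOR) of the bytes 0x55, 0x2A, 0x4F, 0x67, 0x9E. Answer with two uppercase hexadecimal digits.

XOR the bytes together:
  start with 0x55
  0x55 ⊕ 0x2A = 0x7F
  0x7F ⊕ 0x4F = 0x30
  0x30 ⊕ 0x67 = 0x57
  0x57 ⊕ 0x9E = 0xC9

C9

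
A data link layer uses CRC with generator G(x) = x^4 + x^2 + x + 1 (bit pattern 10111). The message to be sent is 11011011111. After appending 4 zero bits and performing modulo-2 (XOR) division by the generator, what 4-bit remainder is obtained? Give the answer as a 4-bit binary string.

0100

Append 4 zeros: 110110111110000. Divide by 10111 (XOR where the leading bit is 1):
  pos 0: 11011 XOR 10111 = 01100
  pos 1: 11000 XOR 10111 = 01111
  pos 2: 11111 XOR 10111 = 01000
  pos 3: 10001 XOR 10111 = 00110
  pos 5: 11011 XOR 10111 = 01100
  pos 6: 11001 XOR 10111 = 01110
  pos 7: 11100 XOR 10111 = 01011
  pos 8: 10110 XOR 10111 = 00001
Remainder (last 4 bits) = 0100. This is the CRC / FCS.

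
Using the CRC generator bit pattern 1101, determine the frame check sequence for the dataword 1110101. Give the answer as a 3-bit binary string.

Append 3 zeros: 1110101000. Divide by 1101 (XOR where the leading bit is 1):
  pos 0: 1110 XOR 1101 = 0011
  pos 2: 1110 XOR 1101 = 0011
  pos 4: 1110 XOR 1101 = 0011
  pos 6: 1100 XOR 1101 = 0001
Remainder (last 3 bits) = 001. This is the CRC / FCS.

001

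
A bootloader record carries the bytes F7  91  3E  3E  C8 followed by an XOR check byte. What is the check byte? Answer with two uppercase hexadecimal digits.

AE

XOR the bytes together:
  start with 0xF7
  0xF7 ⊕ 0x91 = 0x66
  0x66 ⊕ 0x3E = 0x58
  0x58 ⊕ 0x3E = 0x66
  0x66 ⊕ 0xC8 = 0xAE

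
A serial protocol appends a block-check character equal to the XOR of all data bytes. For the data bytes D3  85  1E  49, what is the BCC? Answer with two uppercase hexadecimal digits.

01

XOR the bytes together:
  start with 0xD3
  0xD3 ⊕ 0x85 = 0x56
  0x56 ⊕ 0x1E = 0x48
  0x48 ⊕ 0x49 = 0x01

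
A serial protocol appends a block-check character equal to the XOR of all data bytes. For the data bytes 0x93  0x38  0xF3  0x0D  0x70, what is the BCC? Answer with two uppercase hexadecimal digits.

XOR the bytes together:
  start with 0x93
  0x93 ⊕ 0x38 = 0xAB
  0xAB ⊕ 0xF3 = 0x58
  0x58 ⊕ 0x0D = 0x55
  0x55 ⊕ 0x70 = 0x25

25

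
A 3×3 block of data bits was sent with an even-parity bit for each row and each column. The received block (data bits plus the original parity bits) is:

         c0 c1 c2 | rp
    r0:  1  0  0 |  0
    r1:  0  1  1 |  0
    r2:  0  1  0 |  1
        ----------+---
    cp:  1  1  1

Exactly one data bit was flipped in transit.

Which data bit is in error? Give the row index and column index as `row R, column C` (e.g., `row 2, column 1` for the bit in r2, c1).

row 0, column 1

Recompute each row's even parity and compare to rp:
  r0: data parity 1, sent rp 0 → mismatch
  r1: data parity 0, sent rp 0 → ok
  r2: data parity 1, sent rp 1 → ok
Recompute each column's even parity and compare to cp:
  c0: data parity 1, sent cp 1 → ok
  c1: data parity 0, sent cp 1 → mismatch
  c2: data parity 1, sent cp 1 → ok
Exactly one row (r0) and one column (c1) fail → the flipped bit is at their intersection.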